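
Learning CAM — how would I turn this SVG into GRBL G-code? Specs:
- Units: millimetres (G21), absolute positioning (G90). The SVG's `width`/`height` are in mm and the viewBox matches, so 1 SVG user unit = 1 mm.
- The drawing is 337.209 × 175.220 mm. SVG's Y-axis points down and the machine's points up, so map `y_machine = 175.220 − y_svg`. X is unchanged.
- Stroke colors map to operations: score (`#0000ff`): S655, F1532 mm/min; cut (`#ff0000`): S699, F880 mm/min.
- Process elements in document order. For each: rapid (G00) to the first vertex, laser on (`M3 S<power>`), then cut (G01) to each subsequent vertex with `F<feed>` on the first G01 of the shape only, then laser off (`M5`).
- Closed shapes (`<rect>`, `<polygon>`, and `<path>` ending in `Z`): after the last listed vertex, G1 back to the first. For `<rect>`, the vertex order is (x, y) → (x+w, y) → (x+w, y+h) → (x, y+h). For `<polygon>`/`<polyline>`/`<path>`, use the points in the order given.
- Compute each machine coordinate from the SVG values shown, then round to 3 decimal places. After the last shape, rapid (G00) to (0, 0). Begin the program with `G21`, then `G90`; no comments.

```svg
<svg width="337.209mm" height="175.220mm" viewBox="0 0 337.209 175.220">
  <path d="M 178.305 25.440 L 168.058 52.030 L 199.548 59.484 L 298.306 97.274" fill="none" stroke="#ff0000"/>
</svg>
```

Since the viewBox matches the mm dimensions, user units are millimetres directly. The only transform is the Y-flip y_m = 175.220 − y_svg.

Shape 1 is a open polyline drawn with `<path>`. Its stroke #ff0000 means cut at S699, F880. After flipping Y the toolpath is (178.305,149.780) → (168.058,123.190) → (199.548,115.736) → (298.306,77.946).

G21
G90
G00 X178.305 Y149.780
M3 S699
G01 X168.058 Y123.190 F880
G01 X199.548 Y115.736
G01 X298.306 Y77.946
M5
G00 X0.000 Y0.000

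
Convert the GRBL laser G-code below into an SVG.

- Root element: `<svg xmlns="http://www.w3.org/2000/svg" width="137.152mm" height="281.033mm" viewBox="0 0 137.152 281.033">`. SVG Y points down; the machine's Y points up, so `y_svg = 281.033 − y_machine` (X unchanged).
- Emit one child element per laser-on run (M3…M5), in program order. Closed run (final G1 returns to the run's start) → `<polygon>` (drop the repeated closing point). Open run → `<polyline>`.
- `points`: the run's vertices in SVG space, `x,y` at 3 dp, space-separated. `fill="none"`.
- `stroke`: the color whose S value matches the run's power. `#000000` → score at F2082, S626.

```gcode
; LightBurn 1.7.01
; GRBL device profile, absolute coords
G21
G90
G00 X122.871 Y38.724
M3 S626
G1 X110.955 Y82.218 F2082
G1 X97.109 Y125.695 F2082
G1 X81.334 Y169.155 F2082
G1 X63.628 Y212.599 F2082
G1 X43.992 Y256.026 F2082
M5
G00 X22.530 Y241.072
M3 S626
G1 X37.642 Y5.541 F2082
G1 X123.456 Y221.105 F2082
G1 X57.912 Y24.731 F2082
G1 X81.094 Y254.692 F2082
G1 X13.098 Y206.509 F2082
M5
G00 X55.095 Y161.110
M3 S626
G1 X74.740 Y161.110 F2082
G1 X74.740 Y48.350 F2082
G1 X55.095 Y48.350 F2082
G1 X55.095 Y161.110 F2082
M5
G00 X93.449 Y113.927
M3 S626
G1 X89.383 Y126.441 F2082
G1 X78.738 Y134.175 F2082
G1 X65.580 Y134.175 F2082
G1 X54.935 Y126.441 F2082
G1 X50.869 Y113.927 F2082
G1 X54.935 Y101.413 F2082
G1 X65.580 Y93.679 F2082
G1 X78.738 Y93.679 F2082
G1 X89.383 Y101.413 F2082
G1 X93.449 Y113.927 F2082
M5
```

y_svg = 281.033 − y_m. Every run uses S626, so all elements get stroke `#000000` (score).

[1] open run; points: 122.871,242.309 110.955,198.815 97.109,155.338 81.334,111.878 63.628,68.434 43.992,25.007

[2] open run; points: 22.530,39.961 37.642,275.492 123.456,59.928 57.912,256.302 81.094,26.341 13.098,74.524

[3] closed run; points: 55.095,119.923 74.740,119.923 74.740,232.683 55.095,232.683

[4] closed run; points: 93.449,167.106 89.383,154.592 78.738,146.858 65.580,146.858 54.935,154.592 50.869,167.106 54.935,179.620 65.580,187.354 78.738,187.354 89.383,179.620

<svg xmlns="http://www.w3.org/2000/svg" width="137.152mm" height="281.033mm" viewBox="0 0 137.152 281.033">
  <polyline points="122.871,242.309 110.955,198.815 97.109,155.338 81.334,111.878 63.628,68.434 43.992,25.007" fill="none" stroke="#000000"/>
  <polyline points="22.530,39.961 37.642,275.492 123.456,59.928 57.912,256.302 81.094,26.341 13.098,74.524" fill="none" stroke="#000000"/>
  <polygon points="55.095,119.923 74.740,119.923 74.740,232.683 55.095,232.683" fill="none" stroke="#000000"/>
  <polygon points="93.449,167.106 89.383,154.592 78.738,146.858 65.580,146.858 54.935,154.592 50.869,167.106 54.935,179.620 65.580,187.354 78.738,187.354 89.383,179.620" fill="none" stroke="#000000"/>
</svg>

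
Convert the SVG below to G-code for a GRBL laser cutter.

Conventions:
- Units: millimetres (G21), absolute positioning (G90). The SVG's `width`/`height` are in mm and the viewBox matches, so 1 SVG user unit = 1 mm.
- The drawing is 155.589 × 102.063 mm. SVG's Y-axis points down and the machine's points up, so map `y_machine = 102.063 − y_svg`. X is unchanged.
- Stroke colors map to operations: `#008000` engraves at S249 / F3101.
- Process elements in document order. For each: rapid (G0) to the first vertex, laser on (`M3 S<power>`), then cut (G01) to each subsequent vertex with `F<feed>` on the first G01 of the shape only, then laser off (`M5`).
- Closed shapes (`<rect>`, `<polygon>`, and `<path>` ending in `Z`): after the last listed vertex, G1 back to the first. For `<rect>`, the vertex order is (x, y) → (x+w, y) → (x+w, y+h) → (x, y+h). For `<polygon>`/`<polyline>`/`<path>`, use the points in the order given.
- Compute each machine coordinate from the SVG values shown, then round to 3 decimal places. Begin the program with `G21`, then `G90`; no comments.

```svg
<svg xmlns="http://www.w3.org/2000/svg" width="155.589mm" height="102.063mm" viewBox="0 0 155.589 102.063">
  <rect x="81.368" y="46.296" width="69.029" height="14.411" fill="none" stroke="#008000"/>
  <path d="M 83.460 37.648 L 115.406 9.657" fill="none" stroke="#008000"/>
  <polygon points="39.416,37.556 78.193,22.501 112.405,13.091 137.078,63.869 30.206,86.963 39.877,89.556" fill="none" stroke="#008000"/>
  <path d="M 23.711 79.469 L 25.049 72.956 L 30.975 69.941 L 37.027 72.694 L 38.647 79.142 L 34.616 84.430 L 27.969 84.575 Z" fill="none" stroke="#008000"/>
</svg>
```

G21
G90
G0 X81.368 Y55.767
M3 S249
G01 X150.397 Y55.767 F3101
G01 X150.397 Y41.356
G01 X81.368 Y41.356
G01 X81.368 Y55.767
M5
G0 X83.460 Y64.415
M3 S249
G01 X115.406 Y92.406 F3101
M5
G0 X39.416 Y64.507
M3 S249
G01 X78.193 Y79.562 F3101
G01 X112.405 Y88.972
G01 X137.078 Y38.194
G01 X30.206 Y15.100
G01 X39.877 Y12.507
G01 X39.416 Y64.507
M5
G0 X23.711 Y22.594
M3 S249
G01 X25.049 Y29.107 F3101
G01 X30.975 Y32.122
G01 X37.027 Y29.369
G01 X38.647 Y22.921
G01 X34.616 Y17.633
G01 X27.969 Y17.488
G01 X23.711 Y22.594
M5

Since the viewBox matches the mm dimensions, user units are millimetres directly. The only transform is the Y-flip y_m = 102.063 − y_svg.

Shape 1 is a rectangle drawn with `<rect>`. Its stroke #008000 means engrave at S249, F3101. After flipping Y the toolpath is (81.368,55.767) → (150.397,55.767) → (150.397,41.356) → (81.368,41.356) → (81.368,55.767), returning to the start.

Shape 2 is a line segment drawn with `<path>`. Its stroke #008000 means engrave at S249, F3101. After flipping Y the toolpath is (83.460,64.415) → (115.406,92.406).

Shape 3 is a closed polygon drawn with `<polygon>`. Its stroke #008000 means engrave at S249, F3101. After flipping Y the toolpath is (39.416,64.507) → (78.193,79.562) → (112.405,88.972) → (137.078,38.194) → (30.206,15.100) → (39.877,12.507) → (39.416,64.507), returning to the start.

Shape 4 is a regular polygon drawn with `<path>`. Its stroke #008000 means engrave at S249, F3101. After flipping Y the toolpath is (23.711,22.594) → (25.049,29.107) → (30.975,32.122) → (37.027,29.369) → (38.647,22.921) → (34.616,17.633) → (27.969,17.488) → (23.711,22.594), returning to the start.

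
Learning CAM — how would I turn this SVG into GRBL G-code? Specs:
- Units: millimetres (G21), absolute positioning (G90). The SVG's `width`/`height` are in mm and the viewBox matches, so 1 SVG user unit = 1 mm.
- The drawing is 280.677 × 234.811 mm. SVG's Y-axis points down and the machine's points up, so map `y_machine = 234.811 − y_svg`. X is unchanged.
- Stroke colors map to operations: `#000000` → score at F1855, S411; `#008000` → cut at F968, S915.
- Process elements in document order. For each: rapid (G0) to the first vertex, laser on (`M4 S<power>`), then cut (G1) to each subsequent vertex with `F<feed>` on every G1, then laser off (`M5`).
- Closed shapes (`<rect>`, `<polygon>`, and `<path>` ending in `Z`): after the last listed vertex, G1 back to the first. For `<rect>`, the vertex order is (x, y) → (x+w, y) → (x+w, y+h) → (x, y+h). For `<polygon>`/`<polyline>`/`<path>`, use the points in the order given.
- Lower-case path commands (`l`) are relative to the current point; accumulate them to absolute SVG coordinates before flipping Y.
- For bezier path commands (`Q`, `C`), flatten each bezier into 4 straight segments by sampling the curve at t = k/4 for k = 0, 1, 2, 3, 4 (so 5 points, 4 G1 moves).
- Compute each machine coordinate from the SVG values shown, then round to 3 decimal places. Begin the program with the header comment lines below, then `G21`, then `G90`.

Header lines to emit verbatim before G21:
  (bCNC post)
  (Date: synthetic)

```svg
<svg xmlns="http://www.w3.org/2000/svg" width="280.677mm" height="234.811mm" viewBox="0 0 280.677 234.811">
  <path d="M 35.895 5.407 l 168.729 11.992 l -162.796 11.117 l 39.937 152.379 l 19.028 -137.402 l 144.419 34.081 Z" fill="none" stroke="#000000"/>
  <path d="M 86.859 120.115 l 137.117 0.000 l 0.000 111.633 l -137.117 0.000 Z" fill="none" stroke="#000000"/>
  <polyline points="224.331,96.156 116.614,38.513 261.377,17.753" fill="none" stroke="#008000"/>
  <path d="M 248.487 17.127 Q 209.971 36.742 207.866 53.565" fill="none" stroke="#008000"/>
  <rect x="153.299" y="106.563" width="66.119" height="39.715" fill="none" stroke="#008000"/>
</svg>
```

(bCNC post)
(Date: synthetic)
G21
G90
G0 X35.895 Y229.404
M4 S411
G1 X204.624 Y217.412 F1855
G1 X41.828 Y206.295 F1855
G1 X81.765 Y53.916 F1855
G1 X100.793 Y191.318 F1855
G1 X245.212 Y157.237 F1855
G1 X35.895 Y229.404 F1855
M5
G0 X86.859 Y114.696
M4 S411
G1 X223.976 Y114.696 F1855
G1 X223.976 Y3.063 F1855
G1 X86.859 Y3.063 F1855
G1 X86.859 Y114.696 F1855
M5
G0 X224.331 Y138.655
M4 S915
G1 X116.614 Y196.298 F968
G1 X261.377 Y217.058 F968
M5
G0 X248.487 Y217.684
M4 S915
G1 X231.505 Y208.051 F968
G1 X219.074 Y198.767 F968
G1 X211.194 Y189.832 F968
G1 X207.866 Y181.246 F968
M5
G0 X153.299 Y128.248
M4 S915
G1 X219.418 Y128.248 F968
G1 X219.418 Y88.533 F968
G1 X153.299 Y88.533 F968
G1 X153.299 Y128.248 F968
M5

viewBox `0 0 280.677 234.811` with mm width/height → 1 unit = 1 mm. Flip: y_m = 234.811 − y_svg.

**Shape 1** — `<path>` closed polygon, stroke `#000000` → score (S411, F1855). Machine vertices: (35.895,229.404) → (204.624,217.412) → (41.828,206.295) → (81.765,53.916) → (100.793,191.318) → (245.212,157.237) → (35.895,229.404). Closed: final G1 returns to the first vertex.

**Shape 2** — `<path>` rectangle, stroke `#000000` → score (S411, F1855). Machine vertices: (86.859,114.696) → (223.976,114.696) → (223.976,3.063) → (86.859,3.063) → (86.859,114.696). Closed: final G1 returns to the first vertex.

**Shape 3** — `<polyline>` open polyline, stroke `#008000` → cut (S915, F968). Machine vertices: (224.331,138.655) → (116.614,196.298) → (261.377,217.058). Open path.

**Shape 4** — `<path>` quadratic bezier, stroke `#008000` → cut (S915, F968). Control points (SVG): P0=(248.487,17.127), P1=(209.971,36.742), P2=(207.866,53.565); sampled at t=k/4. Machine vertices: (248.487,217.684) → (231.505,208.051) → (219.074,198.767) → (211.194,189.832) → (207.866,181.246). Open path.

**Shape 5** — `<rect>` rectangle, stroke `#008000` → cut (S915, F968). Machine vertices: (153.299,128.248) → (219.418,128.248) → (219.418,88.533) → (153.299,88.533) → (153.299,128.248). Closed: final G1 returns to the first vertex.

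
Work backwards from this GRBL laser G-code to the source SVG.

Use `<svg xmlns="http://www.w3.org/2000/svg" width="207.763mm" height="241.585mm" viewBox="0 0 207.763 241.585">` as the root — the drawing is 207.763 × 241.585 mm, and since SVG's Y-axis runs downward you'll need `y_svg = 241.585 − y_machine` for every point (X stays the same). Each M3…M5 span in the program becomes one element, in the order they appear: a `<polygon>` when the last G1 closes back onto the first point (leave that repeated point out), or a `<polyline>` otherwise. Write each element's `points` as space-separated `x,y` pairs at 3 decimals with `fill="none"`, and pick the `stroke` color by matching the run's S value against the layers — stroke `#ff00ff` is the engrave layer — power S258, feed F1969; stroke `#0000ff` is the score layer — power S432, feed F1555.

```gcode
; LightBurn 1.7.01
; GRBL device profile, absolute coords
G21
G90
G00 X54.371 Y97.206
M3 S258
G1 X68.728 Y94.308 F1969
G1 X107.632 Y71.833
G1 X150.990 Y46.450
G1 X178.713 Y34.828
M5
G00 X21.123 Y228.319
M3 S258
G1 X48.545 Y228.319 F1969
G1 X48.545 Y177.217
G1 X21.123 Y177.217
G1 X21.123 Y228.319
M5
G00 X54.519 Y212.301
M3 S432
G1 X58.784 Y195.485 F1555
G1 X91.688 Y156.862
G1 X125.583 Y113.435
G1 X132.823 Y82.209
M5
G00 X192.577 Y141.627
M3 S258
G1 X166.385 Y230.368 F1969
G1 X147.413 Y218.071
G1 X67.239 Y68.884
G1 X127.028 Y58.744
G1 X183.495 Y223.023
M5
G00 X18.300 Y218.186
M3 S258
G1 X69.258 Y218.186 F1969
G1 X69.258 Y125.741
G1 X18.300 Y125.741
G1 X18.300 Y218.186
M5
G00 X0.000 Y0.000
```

Machine Y-up, SVG Y-down with viewBox height 241.585, so y_svg = 241.585 − y_machine; X carries over.

Run 1: S258 ⇒ engrave layer `#ff00ff`. The run is open, so emit a `<polyline>` with points (Y-flipped): 54.371,144.379 68.728,147.277 107.632,169.752 150.990,195.135 178.713,206.757.

Run 2: S258 ⇒ engrave layer `#ff00ff`. The run returns to its start, so emit a `<polygon>` with points (Y-flipped): 21.123,13.266 48.545,13.266 48.545,64.368 21.123,64.368.

Run 3: power S432 maps to stroke `#0000ff` (score). The run is open, so emit a `<polyline>` with points (Y-flipped): 54.519,29.284 58.784,46.100 91.688,84.723 125.583,128.150 132.823,159.376.

Run 4: the run's S258 means `#ff00ff` (engrave). The run is open, so emit a `<polyline>` with points (Y-flipped): 192.577,99.958 166.385,11.217 147.413,23.514 67.239,172.701 127.028,182.841 183.495,18.562.

Run 5: S258 ⇒ engrave layer `#ff00ff`. The run returns to its start, so emit a `<polygon>` with points (Y-flipped): 18.300,23.399 69.258,23.399 69.258,115.844 18.300,115.844.

<svg xmlns="http://www.w3.org/2000/svg" width="207.763mm" height="241.585mm" viewBox="0 0 207.763 241.585">
  <polyline points="54.371,144.379 68.728,147.277 107.632,169.752 150.990,195.135 178.713,206.757" fill="none" stroke="#ff00ff"/>
  <polygon points="21.123,13.266 48.545,13.266 48.545,64.368 21.123,64.368" fill="none" stroke="#ff00ff"/>
  <polyline points="54.519,29.284 58.784,46.100 91.688,84.723 125.583,128.150 132.823,159.376" fill="none" stroke="#0000ff"/>
  <polyline points="192.577,99.958 166.385,11.217 147.413,23.514 67.239,172.701 127.028,182.841 183.495,18.562" fill="none" stroke="#ff00ff"/>
  <polygon points="18.300,23.399 69.258,23.399 69.258,115.844 18.300,115.844" fill="none" stroke="#ff00ff"/>
</svg>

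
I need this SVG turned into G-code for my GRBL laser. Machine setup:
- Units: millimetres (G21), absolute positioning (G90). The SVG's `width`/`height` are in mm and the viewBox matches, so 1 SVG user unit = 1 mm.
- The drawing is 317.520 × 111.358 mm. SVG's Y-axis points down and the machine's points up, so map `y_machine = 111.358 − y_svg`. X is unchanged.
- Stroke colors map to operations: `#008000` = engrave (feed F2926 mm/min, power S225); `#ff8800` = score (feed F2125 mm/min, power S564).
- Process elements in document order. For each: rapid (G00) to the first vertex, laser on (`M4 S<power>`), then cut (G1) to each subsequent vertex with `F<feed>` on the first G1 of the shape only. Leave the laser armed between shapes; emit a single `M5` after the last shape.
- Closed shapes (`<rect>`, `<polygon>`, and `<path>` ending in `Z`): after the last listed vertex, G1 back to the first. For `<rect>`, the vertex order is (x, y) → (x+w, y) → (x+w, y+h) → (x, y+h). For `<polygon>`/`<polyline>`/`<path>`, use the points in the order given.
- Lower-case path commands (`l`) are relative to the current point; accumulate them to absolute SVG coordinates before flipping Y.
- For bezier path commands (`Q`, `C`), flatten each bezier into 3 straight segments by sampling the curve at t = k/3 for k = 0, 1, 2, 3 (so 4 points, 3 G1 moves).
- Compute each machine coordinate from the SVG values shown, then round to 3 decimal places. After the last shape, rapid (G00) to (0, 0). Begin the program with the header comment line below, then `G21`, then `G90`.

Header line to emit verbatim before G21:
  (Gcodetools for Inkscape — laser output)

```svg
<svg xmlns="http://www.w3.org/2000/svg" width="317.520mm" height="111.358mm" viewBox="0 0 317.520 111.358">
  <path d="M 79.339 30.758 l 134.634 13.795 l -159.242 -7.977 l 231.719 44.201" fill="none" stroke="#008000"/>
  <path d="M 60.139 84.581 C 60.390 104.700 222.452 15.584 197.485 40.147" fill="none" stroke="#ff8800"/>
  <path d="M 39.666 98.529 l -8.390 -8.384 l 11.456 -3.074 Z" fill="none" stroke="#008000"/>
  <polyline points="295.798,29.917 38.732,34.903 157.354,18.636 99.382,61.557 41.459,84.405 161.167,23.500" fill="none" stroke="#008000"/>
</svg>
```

viewBox `0 0 317.520 111.358` with mm width/height → 1 unit = 1 mm. Flip: y_m = 111.358 − y_svg.

**Shape 1** — `<path>` open polyline, stroke `#008000` → engrave (S225, F2926). Machine vertices: (79.339,80.600) → (213.973,66.805) → (54.731,74.782) → (286.450,30.581). Open path.

**Shape 2** — `<path>` cubic bezier, stroke `#ff8800` → score (S564, F2125). Control points (SVG): P0=(60.139,84.581), P1=(60.390,104.700), P2=(222.452,15.584), P3=(197.485,40.147); sampled at t=k/3. Machine vertices: (60.139,26.777) → (101.407,34.814) → (173.029,66.137) → (197.485,71.211). Open path.

**Shape 3** — `<path>` regular polygon, stroke `#008000` → engrave (S225, F2926). Machine vertices: (39.666,12.829) → (31.276,21.213) → (42.732,24.287) → (39.666,12.829). Closed: final G1 returns to the first vertex.

**Shape 4** — `<polyline>` open polyline, stroke `#008000` → engrave (S225, F2926). Machine vertices: (295.798,81.441) → (38.732,76.455) → (157.354,92.722) → (99.382,49.801) → (41.459,26.953) → (161.167,87.858). Open path.

(Gcodetools for Inkscape — laser output)
G21
G90
G00 X79.339 Y80.600
M4 S225
G1 X213.973 Y66.805 F2926
G1 X54.731 Y74.782
G1 X286.450 Y30.581
G00 X60.139 Y26.777
M4 S564
G1 X101.407 Y34.814 F2125
G1 X173.029 Y66.137
G1 X197.485 Y71.211
G00 X39.666 Y12.829
M4 S225
G1 X31.276 Y21.213 F2926
G1 X42.732 Y24.287
G1 X39.666 Y12.829
G00 X295.798 Y81.441
M4 S225
G1 X38.732 Y76.455 F2926
G1 X157.354 Y92.722
G1 X99.382 Y49.801
G1 X41.459 Y26.953
G1 X161.167 Y87.858
M5
G00 X0.000 Y0.000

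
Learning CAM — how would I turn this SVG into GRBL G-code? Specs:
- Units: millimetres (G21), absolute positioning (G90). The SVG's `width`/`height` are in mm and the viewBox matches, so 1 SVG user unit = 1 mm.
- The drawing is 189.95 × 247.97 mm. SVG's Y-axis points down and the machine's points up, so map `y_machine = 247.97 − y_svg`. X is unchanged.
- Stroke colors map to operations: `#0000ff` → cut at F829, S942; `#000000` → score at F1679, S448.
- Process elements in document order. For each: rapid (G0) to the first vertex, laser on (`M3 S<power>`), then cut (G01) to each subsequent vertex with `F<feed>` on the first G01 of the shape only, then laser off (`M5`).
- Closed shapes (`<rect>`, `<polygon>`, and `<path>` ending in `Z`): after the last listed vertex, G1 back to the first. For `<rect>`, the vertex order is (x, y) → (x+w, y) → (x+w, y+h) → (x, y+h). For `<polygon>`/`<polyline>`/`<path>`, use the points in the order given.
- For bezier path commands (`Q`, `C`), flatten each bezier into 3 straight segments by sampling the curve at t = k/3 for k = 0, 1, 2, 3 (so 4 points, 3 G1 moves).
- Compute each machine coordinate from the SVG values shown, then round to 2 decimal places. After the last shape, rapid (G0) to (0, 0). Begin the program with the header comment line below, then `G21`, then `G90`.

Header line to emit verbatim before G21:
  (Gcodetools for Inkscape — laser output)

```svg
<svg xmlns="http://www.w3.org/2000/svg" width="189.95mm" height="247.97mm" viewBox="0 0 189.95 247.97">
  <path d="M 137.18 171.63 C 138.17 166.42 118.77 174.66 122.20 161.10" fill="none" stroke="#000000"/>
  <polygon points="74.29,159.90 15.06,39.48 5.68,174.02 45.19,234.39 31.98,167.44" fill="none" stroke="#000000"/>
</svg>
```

(Gcodetools for Inkscape — laser output)
G21
G90
G0 X137.18 Y76.34
M3 S448
G01 X132.97 Y78.37 F1679
G01 X124.78 Y79.27
G01 X122.20 Y86.87
M5
G0 X74.29 Y88.07
M3 S448
G01 X15.06 Y208.49 F1679
G01 X5.68 Y73.95
G01 X45.19 Y13.58
G01 X31.98 Y80.53
G01 X74.29 Y88.07
M5
G0 X0.00 Y0.00

viewBox `0 0 189.95 247.97` with mm width/height → 1 unit = 1 mm. Flip: y_m = 247.97 − y_svg.

**Shape 1** — `<path>` cubic bezier, stroke `#000000` → score (S448, F1679). Control points (SVG): P0=(137.18,171.63), P1=(138.17,166.42), P2=(118.77,174.66), P3=(122.20,161.10); sampled at t=k/3. Machine vertices: (137.18,76.34) → (132.97,78.37) → (124.78,79.27) → (122.20,86.87). Open path.

**Shape 2** — `<polygon>` closed polygon, stroke `#000000` → score (S448, F1679). Machine vertices: (74.29,88.07) → (15.06,208.49) → (5.68,73.95) → (45.19,13.58) → (31.98,80.53) → (74.29,88.07). Closed: final G1 returns to the first vertex.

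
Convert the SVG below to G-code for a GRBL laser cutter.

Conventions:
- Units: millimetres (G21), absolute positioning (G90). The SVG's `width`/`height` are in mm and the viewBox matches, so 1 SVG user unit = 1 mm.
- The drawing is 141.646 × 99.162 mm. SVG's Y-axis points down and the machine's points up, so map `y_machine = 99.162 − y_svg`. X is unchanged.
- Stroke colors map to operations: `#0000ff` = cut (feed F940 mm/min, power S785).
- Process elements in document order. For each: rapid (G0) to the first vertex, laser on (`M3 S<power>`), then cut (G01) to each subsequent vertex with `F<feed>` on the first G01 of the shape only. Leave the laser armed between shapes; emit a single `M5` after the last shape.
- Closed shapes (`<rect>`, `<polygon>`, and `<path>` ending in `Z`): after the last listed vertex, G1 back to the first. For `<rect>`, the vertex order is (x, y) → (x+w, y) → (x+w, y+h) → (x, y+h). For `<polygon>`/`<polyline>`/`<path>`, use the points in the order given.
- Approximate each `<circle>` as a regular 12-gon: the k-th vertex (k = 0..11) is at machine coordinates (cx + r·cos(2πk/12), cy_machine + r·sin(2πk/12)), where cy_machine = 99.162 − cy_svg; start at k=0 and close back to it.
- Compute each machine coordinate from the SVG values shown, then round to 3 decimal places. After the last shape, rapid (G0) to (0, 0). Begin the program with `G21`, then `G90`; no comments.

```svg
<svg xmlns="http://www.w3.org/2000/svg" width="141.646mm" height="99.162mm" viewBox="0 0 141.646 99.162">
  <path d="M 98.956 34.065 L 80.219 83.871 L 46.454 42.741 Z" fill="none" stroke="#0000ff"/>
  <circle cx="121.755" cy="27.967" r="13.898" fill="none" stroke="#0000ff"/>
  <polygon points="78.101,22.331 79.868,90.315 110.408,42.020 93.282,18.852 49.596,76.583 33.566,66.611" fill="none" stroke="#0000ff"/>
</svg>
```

1 u = 1 mm; y_m = 99.162 − y.

[1] `<path>` regular polygon, #0000ff→cut S785 F940: (98.956,65.097) → (80.219,15.291) → (46.454,56.421) → (98.956,65.097) (closed)

[2] `<circle>` circle, #0000ff→cut S785 F940: (135.653,71.195) → (133.791,78.144) → (128.704,83.231) → (121.755,85.093) → (114.806,83.231) → (109.719,78.144) → (107.857,71.195) → (109.719,64.246) → (114.806,59.159) → (121.755,57.297) → (128.704,59.159) → (133.791,64.246) → (135.653,71.195) (closed)

[3] `<polygon>` closed polygon, #0000ff→cut S785 F940: (78.101,76.831) → (79.868,8.847) → (110.408,57.142) → (93.282,80.310) → (49.596,22.579) → (33.566,32.551) → (78.101,76.831) (closed)

G21
G90
G0 X98.956 Y65.097
M3 S785
G01 X80.219 Y15.291 F940
G01 X46.454 Y56.421
G01 X98.956 Y65.097
G0 X135.653 Y71.195
M3 S785
G01 X133.791 Y78.144 F940
G01 X128.704 Y83.231
G01 X121.755 Y85.093
G01 X114.806 Y83.231
G01 X109.719 Y78.144
G01 X107.857 Y71.195
G01 X109.719 Y64.246
G01 X114.806 Y59.159
G01 X121.755 Y57.297
G01 X128.704 Y59.159
G01 X133.791 Y64.246
G01 X135.653 Y71.195
G0 X78.101 Y76.831
M3 S785
G01 X79.868 Y8.847 F940
G01 X110.408 Y57.142
G01 X93.282 Y80.310
G01 X49.596 Y22.579
G01 X33.566 Y32.551
G01 X78.101 Y76.831
M5
G0 X0.000 Y0.000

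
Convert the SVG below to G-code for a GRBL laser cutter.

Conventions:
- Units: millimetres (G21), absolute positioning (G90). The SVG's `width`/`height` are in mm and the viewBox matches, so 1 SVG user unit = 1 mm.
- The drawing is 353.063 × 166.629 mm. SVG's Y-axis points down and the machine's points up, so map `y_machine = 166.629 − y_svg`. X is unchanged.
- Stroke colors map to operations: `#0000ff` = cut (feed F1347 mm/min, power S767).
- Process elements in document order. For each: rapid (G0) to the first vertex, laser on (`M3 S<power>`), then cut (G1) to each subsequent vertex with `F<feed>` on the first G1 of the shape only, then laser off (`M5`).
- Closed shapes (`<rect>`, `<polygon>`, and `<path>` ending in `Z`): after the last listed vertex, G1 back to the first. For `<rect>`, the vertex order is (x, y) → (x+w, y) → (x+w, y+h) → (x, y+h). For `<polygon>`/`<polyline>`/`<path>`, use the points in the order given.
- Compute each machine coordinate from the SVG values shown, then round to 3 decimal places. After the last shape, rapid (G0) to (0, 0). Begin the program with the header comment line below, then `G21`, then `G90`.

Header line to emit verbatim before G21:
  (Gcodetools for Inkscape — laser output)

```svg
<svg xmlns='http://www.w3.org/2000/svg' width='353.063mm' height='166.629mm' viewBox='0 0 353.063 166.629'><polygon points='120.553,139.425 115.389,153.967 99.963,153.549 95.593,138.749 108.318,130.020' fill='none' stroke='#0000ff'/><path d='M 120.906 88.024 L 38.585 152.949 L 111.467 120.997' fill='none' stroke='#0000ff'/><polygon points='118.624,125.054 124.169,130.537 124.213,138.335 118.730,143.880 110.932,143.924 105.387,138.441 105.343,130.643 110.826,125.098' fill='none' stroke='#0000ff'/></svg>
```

(Gcodetools for Inkscape — laser output)
G21
G90
G0 X120.553 Y27.204
M3 S767
G1 X115.389 Y12.662 F1347
G1 X99.963 Y13.080
G1 X95.593 Y27.880
G1 X108.318 Y36.609
G1 X120.553 Y27.204
M5
G0 X120.906 Y78.605
M3 S767
G1 X38.585 Y13.680 F1347
G1 X111.467 Y45.632
M5
G0 X118.624 Y41.575
M3 S767
G1 X124.169 Y36.092 F1347
G1 X124.213 Y28.294
G1 X118.730 Y22.749
G1 X110.932 Y22.705
G1 X105.387 Y28.188
G1 X105.343 Y35.986
G1 X110.826 Y41.531
G1 X118.624 Y41.575
M5
G0 X0.000 Y0.000

Since the viewBox matches the mm dimensions, user units are millimetres directly. The only transform is the Y-flip y_m = 166.629 − y_svg.

Shape 1 is a regular polygon drawn with `<polygon>`. Its stroke #0000ff means cut at S767, F1347. After flipping Y the toolpath is (120.553,27.204) → (115.389,12.662) → (99.963,13.080) → (95.593,27.880) → (108.318,36.609) → (120.553,27.204), returning to the start.

Shape 2 is a open polyline drawn with `<path>`. Its stroke #0000ff means cut at S767, F1347. After flipping Y the toolpath is (120.906,78.605) → (38.585,13.680) → (111.467,45.632).

Shape 3 is a regular polygon drawn with `<polygon>`. Its stroke #0000ff means cut at S767, F1347. After flipping Y the toolpath is (118.624,41.575) → (124.169,36.092) → (124.213,28.294) → (118.730,22.749) → (110.932,22.705) → (105.387,28.188) → (105.343,35.986) → (110.826,41.531) → (118.624,41.575), returning to the start.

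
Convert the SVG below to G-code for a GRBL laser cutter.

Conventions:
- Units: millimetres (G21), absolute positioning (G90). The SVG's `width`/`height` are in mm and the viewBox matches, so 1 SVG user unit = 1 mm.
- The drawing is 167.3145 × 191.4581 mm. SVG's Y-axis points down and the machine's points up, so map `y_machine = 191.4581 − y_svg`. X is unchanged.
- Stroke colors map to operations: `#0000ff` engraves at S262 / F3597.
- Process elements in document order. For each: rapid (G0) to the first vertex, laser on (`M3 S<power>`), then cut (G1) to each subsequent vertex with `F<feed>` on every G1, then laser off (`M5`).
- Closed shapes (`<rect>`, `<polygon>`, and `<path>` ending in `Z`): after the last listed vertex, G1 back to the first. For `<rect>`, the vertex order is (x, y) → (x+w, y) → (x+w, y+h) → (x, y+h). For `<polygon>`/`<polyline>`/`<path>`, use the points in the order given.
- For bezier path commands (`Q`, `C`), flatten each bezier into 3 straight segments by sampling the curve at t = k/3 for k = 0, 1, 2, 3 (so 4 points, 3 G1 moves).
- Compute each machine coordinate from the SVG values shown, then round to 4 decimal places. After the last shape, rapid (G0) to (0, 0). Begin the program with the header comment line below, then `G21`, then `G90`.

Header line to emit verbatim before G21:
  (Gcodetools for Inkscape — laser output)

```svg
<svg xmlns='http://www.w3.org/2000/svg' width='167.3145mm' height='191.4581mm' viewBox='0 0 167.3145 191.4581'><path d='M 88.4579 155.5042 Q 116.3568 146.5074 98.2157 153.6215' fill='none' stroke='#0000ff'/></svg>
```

Since the viewBox matches the mm dimensions, user units are millimetres directly. The only transform is the Y-flip y_m = 191.4581 − y_svg.

Shape 1 is a quadratic bezier drawn with `<path>`. Its stroke #0000ff means engrave at S262, F3597. After flipping Y the toolpath is (88.4579,35.9539) → (101.9416,40.1617) → (105.1942,40.7892) → (98.2157,37.8366).

(Gcodetools for Inkscape — laser output)
G21
G90
G0 X88.4579 Y35.9539
M3 S262
G1 X101.9416 Y40.1617 F3597
G1 X105.1942 Y40.7892 F3597
G1 X98.2157 Y37.8366 F3597
M5
G0 X0.0000 Y0.0000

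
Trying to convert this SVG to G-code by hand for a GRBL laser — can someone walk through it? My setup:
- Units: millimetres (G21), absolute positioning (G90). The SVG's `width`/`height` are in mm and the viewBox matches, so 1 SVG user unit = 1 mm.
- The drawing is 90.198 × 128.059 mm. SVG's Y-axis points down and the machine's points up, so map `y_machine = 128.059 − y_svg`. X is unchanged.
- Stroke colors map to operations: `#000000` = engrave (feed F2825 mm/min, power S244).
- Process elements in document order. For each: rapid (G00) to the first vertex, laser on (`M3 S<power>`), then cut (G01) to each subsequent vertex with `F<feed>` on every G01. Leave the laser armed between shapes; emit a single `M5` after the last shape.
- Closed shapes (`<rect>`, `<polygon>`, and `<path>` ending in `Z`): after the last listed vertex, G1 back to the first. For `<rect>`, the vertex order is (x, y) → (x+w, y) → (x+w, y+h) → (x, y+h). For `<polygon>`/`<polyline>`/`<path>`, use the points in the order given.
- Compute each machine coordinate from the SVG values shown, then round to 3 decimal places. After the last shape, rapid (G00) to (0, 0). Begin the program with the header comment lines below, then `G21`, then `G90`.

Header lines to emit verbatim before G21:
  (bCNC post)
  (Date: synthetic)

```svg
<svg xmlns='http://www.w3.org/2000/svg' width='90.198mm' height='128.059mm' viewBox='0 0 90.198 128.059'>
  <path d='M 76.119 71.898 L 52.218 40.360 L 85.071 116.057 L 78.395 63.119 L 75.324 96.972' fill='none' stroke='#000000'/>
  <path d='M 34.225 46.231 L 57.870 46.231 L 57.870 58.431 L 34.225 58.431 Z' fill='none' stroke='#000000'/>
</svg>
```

Since the viewBox matches the mm dimensions, user units are millimetres directly. The only transform is the Y-flip y_m = 128.059 − y_svg.

Shape 1 is a open polyline drawn with `<path>`. Its stroke #000000 means engrave at S244, F2825. After flipping Y the toolpath is (76.119,56.161) → (52.218,87.699) → (85.071,12.002) → (78.395,64.940) → (75.324,31.087).

Shape 2 is a rectangle drawn with `<path>`. Its stroke #000000 means engrave at S244, F2825. After flipping Y the toolpath is (34.225,81.828) → (57.870,81.828) → (57.870,69.628) → (34.225,69.628) → (34.225,81.828), returning to the start.

(bCNC post)
(Date: synthetic)
G21
G90
G00 X76.119 Y56.161
M3 S244
G01 X52.218 Y87.699 F2825
G01 X85.071 Y12.002 F2825
G01 X78.395 Y64.940 F2825
G01 X75.324 Y31.087 F2825
G00 X34.225 Y81.828
M3 S244
G01 X57.870 Y81.828 F2825
G01 X57.870 Y69.628 F2825
G01 X34.225 Y69.628 F2825
G01 X34.225 Y81.828 F2825
M5
G00 X0.000 Y0.000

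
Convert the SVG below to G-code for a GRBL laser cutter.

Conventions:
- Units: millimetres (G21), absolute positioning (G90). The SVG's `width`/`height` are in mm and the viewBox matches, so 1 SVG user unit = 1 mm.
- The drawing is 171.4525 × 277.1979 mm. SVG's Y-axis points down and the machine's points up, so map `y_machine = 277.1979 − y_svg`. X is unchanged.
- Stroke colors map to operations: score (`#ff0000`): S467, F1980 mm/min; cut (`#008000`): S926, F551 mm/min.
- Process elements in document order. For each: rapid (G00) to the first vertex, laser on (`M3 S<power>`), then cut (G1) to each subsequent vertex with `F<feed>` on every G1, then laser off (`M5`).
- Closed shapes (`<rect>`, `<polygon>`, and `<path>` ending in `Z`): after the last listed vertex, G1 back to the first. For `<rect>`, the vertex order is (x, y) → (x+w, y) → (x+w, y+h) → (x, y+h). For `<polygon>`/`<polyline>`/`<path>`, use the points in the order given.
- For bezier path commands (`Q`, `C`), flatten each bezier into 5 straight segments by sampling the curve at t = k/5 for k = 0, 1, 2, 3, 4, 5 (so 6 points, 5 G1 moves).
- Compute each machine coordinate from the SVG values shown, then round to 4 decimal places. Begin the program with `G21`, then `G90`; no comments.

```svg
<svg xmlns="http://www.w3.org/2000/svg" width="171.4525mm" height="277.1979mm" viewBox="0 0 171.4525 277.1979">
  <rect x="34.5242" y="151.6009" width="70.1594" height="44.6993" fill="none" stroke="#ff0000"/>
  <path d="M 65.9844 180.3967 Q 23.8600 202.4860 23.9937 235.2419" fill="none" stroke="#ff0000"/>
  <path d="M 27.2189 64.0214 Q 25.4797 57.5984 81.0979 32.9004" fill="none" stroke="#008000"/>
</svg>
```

G21
G90
G00 X34.5242 Y125.5970
M3 S467
G1 X104.6836 Y125.5970 F1980
G1 X104.6836 Y80.8977 F1980
G1 X34.5242 Y80.8977 F1980
G1 X34.5242 Y125.5970 F1980
M5
G00 X65.9844 Y96.8012
M3 S467
G1 X50.8250 Y87.5388 F1980
G1 X39.0462 Y77.4231 F1980
G1 X30.6480 Y66.4541 F1980
G1 X25.6305 Y54.6317 F1980
G1 X23.9937 Y41.9560 F1980
M5
G00 X27.2189 Y213.1765
M3 S926
G1 X28.8175 Y216.4767 F551
G1 X35.0047 Y221.2389 F551
G1 X45.7805 Y227.4631 F551
G1 X61.1449 Y235.1493 F551
G1 X81.0979 Y244.2975 F551
M5

Since the viewBox matches the mm dimensions, user units are millimetres directly. The only transform is the Y-flip y_m = 277.1979 − y_svg.

Shape 1 is a rectangle drawn with `<rect>`. Its stroke #ff0000 means score at S467, F1980. After flipping Y the toolpath is (34.5242,125.5970) → (104.6836,125.5970) → (104.6836,80.8977) → (34.5242,80.8977) → (34.5242,125.5970), returning to the start.

Shape 2 is a quadratic bezier drawn with `<path>`. Its stroke #ff0000 means score at S467, F1980. After flipping Y the toolpath is (65.9844,96.8012) → (50.8250,87.5388) → (39.0462,77.4231) → (30.6480,66.4541) → (25.6305,54.6317) → (23.9937,41.9560).

Shape 3 is a quadratic bezier drawn with `<path>`. Its stroke #008000 means cut at S926, F551. After flipping Y the toolpath is (27.2189,213.1765) → (28.8175,216.4767) → (35.0047,221.2389) → (45.7805,227.4631) → (61.1449,235.1493) → (81.0979,244.2975).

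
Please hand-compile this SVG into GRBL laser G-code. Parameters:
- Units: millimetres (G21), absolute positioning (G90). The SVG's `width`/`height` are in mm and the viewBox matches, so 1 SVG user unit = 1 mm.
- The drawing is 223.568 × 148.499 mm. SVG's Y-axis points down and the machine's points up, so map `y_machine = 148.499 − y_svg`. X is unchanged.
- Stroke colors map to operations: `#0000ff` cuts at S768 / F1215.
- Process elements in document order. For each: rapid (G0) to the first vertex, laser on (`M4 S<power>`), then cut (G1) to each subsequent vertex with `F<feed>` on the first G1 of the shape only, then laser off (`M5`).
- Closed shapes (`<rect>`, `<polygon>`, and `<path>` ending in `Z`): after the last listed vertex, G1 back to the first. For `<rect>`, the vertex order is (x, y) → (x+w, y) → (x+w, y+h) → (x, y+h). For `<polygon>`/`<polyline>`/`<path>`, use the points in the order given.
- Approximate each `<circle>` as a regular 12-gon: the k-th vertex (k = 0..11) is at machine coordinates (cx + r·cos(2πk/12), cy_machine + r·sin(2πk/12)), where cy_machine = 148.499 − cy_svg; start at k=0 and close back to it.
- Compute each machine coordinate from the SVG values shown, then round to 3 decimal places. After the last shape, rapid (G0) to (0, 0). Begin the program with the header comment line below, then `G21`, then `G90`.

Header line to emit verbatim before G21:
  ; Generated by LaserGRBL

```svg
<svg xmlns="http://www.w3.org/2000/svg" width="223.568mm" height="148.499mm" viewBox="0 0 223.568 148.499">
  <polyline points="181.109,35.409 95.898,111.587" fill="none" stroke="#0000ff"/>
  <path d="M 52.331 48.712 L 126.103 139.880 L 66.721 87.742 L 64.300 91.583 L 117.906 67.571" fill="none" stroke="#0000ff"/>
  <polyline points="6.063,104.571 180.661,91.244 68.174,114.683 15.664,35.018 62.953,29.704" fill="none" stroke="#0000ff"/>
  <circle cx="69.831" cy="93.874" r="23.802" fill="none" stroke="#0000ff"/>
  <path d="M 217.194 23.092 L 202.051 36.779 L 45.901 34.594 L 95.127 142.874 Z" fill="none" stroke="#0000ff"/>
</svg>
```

; Generated by LaserGRBL
G21
G90
G0 X181.109 Y113.090
M4 S768
G1 X95.898 Y36.912 F1215
M5
G0 X52.331 Y99.787
M4 S768
G1 X126.103 Y8.619 F1215
G1 X66.721 Y60.757
G1 X64.300 Y56.916
G1 X117.906 Y80.928
M5
G0 X6.063 Y43.928
M4 S768
G1 X180.661 Y57.255 F1215
G1 X68.174 Y33.816
G1 X15.664 Y113.481
G1 X62.953 Y118.795
M5
G0 X93.633 Y54.625
M4 S768
G1 X90.444 Y66.526 F1215
G1 X81.732 Y75.238
G1 X69.831 Y78.427
G1 X57.930 Y75.238
G1 X49.218 Y66.526
G1 X46.029 Y54.625
G1 X49.218 Y42.724
G1 X57.930 Y34.012
G1 X69.831 Y30.823
G1 X81.732 Y34.012
G1 X90.444 Y42.724
G1 X93.633 Y54.625
M5
G0 X217.194 Y125.407
M4 S768
G1 X202.051 Y111.720 F1215
G1 X45.901 Y113.905
G1 X95.127 Y5.625
G1 X217.194 Y125.407
M5
G0 X0.000 Y0.000

Since the viewBox matches the mm dimensions, user units are millimetres directly. The only transform is the Y-flip y_m = 148.499 − y_svg.

Shape 1 is a line segment drawn with `<polyline>`. Its stroke #0000ff means cut at S768, F1215. After flipping Y the toolpath is (181.109,113.090) → (95.898,36.912).

Shape 2 is a open polyline drawn with `<path>`. Its stroke #0000ff means cut at S768, F1215. After flipping Y the toolpath is (52.331,99.787) → (126.103,8.619) → (66.721,60.757) → (64.300,56.916) → (117.906,80.928).

Shape 3 is a open polyline drawn with `<polyline>`. Its stroke #0000ff means cut at S768, F1215. After flipping Y the toolpath is (6.063,43.928) → (180.661,57.255) → (68.174,33.816) → (15.664,113.481) → (62.953,118.795).

Shape 4 is a circle drawn with `<circle>`. Its stroke #0000ff means cut at S768, F1215. After flipping Y the toolpath is (93.633,54.625) → (90.444,66.526) → (81.732,75.238) → (69.831,78.427) → (57.930,75.238) → (49.218,66.526) → (46.029,54.625) → (49.218,42.724) → (57.930,34.012) → (69.831,30.823) → (81.732,34.012) → (90.444,42.724) → (93.633,54.625), returning to the start.

Shape 5 is a closed polygon drawn with `<path>`. Its stroke #0000ff means cut at S768, F1215. After flipping Y the toolpath is (217.194,125.407) → (202.051,111.720) → (45.901,113.905) → (95.127,5.625) → (217.194,125.407), returning to the start.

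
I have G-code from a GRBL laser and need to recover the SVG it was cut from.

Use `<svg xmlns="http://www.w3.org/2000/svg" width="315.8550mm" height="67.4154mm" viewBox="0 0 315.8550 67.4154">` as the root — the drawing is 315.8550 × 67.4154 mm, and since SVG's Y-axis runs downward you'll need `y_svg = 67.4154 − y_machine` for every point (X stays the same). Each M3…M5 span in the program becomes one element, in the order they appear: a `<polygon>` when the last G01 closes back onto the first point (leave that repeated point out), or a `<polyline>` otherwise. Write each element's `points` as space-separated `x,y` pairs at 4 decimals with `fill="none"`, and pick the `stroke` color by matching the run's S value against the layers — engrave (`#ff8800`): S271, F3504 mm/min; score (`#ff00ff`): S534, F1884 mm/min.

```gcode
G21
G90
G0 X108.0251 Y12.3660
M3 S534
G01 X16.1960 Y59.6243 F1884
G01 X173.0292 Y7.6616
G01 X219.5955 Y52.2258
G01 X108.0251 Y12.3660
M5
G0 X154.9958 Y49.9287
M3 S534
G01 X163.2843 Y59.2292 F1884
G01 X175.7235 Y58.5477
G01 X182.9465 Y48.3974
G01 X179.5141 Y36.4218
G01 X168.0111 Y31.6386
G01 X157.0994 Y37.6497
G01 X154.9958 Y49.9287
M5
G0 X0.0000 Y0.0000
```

Machine Y-up, SVG Y-down with viewBox height 67.4154, so y_svg = 67.4154 − y_machine; X carries over. Every run uses S534, so all elements get stroke `#ff00ff` (score).

Run 1: The run returns to its start, so emit a `<polygon>` with points (Y-flipped): 108.0251,55.0494 16.1960,7.7911 173.0292,59.7538 219.5955,15.1896.

Run 2: The run returns to its start, so emit a `<polygon>` with points (Y-flipped): 154.9958,17.4867 163.2843,8.1862 175.7235,8.8677 182.9465,19.0180 179.5141,30.9936 168.0111,35.7768 157.0994,29.7657.

<svg xmlns="http://www.w3.org/2000/svg" width="315.8550mm" height="67.4154mm" viewBox="0 0 315.8550 67.4154">
  <polygon points="108.0251,55.0494 16.1960,7.7911 173.0292,59.7538 219.5955,15.1896" fill="none" stroke="#ff00ff"/>
  <polygon points="154.9958,17.4867 163.2843,8.1862 175.7235,8.8677 182.9465,19.0180 179.5141,30.9936 168.0111,35.7768 157.0994,29.7657" fill="none" stroke="#ff00ff"/>
</svg>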